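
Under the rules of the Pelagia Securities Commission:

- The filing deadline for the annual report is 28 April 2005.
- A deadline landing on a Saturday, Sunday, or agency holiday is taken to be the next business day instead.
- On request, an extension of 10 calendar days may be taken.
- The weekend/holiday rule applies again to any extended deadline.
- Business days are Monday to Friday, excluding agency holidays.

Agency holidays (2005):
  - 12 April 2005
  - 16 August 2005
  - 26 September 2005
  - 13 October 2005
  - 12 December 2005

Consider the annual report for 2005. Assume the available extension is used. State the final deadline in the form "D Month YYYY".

9 May 2005

Start from the fixed due date, 28 April 2005.
28 April 2005 is a Thursday and not a listed holiday, so it stands.
Applying the 10-calendar-day extension: 28 April 2005 + 10 days = 8 May 2005.
8 May 2005 is a Sunday, so it moves to the next business day, 9 May 2005 (Monday).
So the filing is due 9 May 2005.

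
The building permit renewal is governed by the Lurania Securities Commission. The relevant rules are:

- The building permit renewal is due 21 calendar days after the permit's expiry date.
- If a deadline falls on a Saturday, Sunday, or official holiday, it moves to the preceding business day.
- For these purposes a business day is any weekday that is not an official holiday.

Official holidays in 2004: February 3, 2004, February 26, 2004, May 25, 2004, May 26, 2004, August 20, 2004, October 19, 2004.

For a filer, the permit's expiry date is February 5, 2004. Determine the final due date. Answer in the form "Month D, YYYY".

Trigger date February 5, 2004 + 21 calendar days = February 26, 2004.
Because February 26, 2004 is a listed holiday, the deadline becomes February 25, 2004 (Wednesday).
So the filing is due February 25, 2004.

February 25, 2004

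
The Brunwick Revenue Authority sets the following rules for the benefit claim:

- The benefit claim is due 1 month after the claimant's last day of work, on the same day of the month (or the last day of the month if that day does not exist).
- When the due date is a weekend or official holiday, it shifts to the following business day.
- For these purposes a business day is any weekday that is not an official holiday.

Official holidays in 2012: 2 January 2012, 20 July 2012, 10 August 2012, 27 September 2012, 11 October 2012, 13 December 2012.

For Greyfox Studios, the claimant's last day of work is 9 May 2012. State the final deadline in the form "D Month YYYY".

11 June 2012

1 month from 9 May 2012 is 9 June 2012.
Because 9 June 2012 is a Saturday, the deadline becomes 11 June 2012 (Monday).
Deadline: 11 June 2012.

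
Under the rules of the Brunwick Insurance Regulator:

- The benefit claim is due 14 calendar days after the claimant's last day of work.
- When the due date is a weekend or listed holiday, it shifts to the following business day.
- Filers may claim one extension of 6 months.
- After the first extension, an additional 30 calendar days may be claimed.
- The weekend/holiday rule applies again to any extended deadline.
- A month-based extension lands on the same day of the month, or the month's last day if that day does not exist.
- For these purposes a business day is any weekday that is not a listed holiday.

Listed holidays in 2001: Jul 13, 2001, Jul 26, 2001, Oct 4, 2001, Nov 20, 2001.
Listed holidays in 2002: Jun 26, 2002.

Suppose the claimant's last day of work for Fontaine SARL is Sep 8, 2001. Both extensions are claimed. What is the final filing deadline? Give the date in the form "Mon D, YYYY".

Apr 24, 2002

14 calendar days after Sep 8, 2001 is Sep 22, 2001.
Sep 22, 2001 is a Saturday, so it moves to the next business day, Sep 24, 2001 (Monday).
Applying the 6 months extension: 6 months after Sep 24, 2001 is Mar 24, 2002.
Because Mar 24, 2002 is a Sunday, the deadline becomes Mar 25, 2002 (Monday).
With the 30-day extension, Mar 25, 2002 becomes Apr 24, 2002.
Apr 24, 2002 (Wednesday) is already a business day.
So the filing is due Apr 24, 2002.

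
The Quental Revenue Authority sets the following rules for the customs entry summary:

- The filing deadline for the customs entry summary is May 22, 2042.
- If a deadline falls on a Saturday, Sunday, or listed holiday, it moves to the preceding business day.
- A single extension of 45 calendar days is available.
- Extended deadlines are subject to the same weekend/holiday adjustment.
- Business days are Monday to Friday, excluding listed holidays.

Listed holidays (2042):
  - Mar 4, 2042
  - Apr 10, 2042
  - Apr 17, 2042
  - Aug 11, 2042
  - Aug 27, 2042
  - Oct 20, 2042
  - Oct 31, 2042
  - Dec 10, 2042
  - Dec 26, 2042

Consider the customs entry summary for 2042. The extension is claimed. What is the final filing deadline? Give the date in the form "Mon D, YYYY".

Jul 4, 2042

The statutory due date is May 22, 2042.
Since May 22, 2042 is a Thursday and not a holiday, the date is unchanged.
Add the 45 calendar-day extension to May 22, 2042: Jul 6, 2042.
Jul 6, 2042 falls on a Sunday. Rolling to the preceding business day gives Jul 4, 2042, a Friday.
The final due date is Jul 4, 2042.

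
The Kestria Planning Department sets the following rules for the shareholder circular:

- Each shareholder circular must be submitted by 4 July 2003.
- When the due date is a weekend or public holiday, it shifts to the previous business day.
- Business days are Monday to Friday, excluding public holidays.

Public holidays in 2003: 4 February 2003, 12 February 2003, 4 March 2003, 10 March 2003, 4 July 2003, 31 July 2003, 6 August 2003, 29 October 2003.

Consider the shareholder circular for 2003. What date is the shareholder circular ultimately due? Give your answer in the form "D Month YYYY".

3 July 2003

The stated deadline is 4 July 2003.
4 July 2003 is a listed holiday, so it moves to the preceding business day, 3 July 2003 (Thursday).
The final due date is 3 July 2003.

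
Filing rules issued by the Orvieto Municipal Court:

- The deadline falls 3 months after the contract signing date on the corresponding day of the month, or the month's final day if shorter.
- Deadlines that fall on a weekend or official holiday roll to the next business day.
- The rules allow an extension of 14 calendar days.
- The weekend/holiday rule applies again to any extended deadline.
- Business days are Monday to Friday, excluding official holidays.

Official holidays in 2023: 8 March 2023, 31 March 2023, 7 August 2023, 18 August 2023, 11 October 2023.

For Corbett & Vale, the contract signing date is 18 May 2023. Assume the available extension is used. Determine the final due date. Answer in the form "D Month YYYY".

3 months from 18 May 2023 is 18 August 2023.
Because 18 August 2023 is a listed holiday, the deadline becomes 21 August 2023 (Monday).
Add the 14 calendar-day extension to 21 August 2023: 4 September 2023.
4 September 2023 is a Monday and not a listed holiday, so it stands.
Deadline: 4 September 2023.

4 September 2023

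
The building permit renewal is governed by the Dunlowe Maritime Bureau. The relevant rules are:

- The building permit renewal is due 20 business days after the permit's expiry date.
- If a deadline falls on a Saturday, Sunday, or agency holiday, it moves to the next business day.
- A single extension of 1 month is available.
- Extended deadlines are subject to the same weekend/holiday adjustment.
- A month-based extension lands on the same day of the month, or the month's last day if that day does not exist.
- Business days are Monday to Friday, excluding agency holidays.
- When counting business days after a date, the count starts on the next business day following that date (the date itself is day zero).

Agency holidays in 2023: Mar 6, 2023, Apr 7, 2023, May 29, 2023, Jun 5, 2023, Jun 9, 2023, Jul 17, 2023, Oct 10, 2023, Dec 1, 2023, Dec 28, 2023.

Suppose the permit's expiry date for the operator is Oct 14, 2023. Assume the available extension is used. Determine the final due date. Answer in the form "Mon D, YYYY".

Dec 11, 2023

Starting the day after Oct 14, 2023 and counting 20 business days lands on Nov 10, 2023.
Nov 10, 2023 is a Friday and not a listed holiday, so it stands.
Applying the 1 month extension: 1 month after Nov 10, 2023 is Dec 10, 2023.
Dec 10, 2023 is a Sunday; the next business day is Dec 11, 2023 (Monday).
Deadline: Dec 11, 2023.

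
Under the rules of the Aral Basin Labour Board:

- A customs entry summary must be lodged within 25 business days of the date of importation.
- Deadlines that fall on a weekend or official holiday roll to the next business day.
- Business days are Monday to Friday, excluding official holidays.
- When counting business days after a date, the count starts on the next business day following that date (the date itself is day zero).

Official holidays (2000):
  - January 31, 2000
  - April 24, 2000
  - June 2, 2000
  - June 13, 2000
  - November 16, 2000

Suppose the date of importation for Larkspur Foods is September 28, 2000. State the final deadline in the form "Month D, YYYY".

Starting the day after September 28, 2000 and counting 25 business days lands on November 2, 2000.
November 2, 2000 (Thursday) is already a business day.
Deadline: November 2, 2000.

November 2, 2000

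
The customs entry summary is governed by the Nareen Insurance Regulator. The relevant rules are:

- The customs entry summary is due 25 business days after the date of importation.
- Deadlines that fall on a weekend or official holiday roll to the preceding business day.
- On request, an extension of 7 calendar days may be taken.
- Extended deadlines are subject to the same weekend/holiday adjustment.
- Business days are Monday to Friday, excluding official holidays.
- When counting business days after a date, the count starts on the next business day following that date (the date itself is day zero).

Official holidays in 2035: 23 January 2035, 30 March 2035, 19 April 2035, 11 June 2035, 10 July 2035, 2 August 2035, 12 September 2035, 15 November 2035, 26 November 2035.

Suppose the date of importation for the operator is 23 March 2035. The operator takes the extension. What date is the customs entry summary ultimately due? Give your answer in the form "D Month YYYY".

Starting the day after 23 March 2035 and counting 25 business days lands on 1 May 2035.
Since 1 May 2035 is a Tuesday and not a holiday, the date is unchanged.
The 7-calendar-day extension moves the deadline from 1 May 2035 to 8 May 2035.
8 May 2035 (Tuesday) is already a business day.
Final deadline: 8 May 2035.

8 May 2035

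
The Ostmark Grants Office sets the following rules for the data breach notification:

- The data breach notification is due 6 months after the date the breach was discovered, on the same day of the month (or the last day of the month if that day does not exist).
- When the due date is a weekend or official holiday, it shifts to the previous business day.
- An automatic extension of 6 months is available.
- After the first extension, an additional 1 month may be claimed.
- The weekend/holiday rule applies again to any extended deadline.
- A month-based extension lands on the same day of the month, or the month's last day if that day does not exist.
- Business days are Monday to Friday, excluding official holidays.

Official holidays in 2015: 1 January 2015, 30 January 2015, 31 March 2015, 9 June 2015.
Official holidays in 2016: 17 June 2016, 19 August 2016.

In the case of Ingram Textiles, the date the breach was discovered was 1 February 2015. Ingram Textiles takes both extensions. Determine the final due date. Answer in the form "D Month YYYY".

29 February 2016

Moving 6 months forward from 1 February 2015 on the corresponding day gives 1 August 2015.
1 August 2015 is a Saturday, so it moves to the preceding business day, 31 July 2015 (Friday).
The 6 months extension carries 31 July 2015 to 31 January 2016.
31 January 2016 is a Sunday; the preceding business day is 29 January 2016 (Friday).
The 1 month extension carries 29 January 2016 to 29 February 2016.
29 February 2016 falls on a Monday, which is a business day, so no adjustment is needed.
So the filing is due 29 February 2016.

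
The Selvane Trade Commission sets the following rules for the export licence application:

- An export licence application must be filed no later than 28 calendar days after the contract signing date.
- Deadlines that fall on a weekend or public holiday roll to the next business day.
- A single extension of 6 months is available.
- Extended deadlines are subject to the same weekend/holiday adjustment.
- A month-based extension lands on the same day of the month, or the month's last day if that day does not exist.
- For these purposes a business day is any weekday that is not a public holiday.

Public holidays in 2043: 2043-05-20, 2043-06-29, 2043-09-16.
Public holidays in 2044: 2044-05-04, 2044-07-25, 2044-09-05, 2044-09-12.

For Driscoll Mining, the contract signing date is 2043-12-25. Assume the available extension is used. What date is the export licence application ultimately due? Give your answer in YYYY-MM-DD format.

2044-07-22

Adding 28 calendar days to 2043-12-25 gives 2044-01-22.
2044-01-22 falls on a Friday, which is a business day, so no adjustment is needed.
Add 6 months to 2044-01-22: 2044-07-22.
Since 2044-07-22 is a Friday and not a holiday, the date is unchanged.
Final deadline: 2044-07-22.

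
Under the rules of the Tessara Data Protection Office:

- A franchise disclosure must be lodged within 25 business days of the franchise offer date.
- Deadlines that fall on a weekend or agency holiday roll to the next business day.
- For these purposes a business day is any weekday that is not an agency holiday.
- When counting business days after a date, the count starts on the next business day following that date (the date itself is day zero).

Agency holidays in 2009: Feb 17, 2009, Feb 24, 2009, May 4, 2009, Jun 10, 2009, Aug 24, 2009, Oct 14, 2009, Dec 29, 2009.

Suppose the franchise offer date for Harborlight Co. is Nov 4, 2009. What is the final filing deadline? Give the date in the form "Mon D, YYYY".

Counting 25 business days after Nov 4, 2009 (skipping weekends and listed holidays) reaches Dec 9, 2009.
Dec 9, 2009 (Wednesday) is already a business day.
The final due date is Dec 9, 2009.

Dec 9, 2009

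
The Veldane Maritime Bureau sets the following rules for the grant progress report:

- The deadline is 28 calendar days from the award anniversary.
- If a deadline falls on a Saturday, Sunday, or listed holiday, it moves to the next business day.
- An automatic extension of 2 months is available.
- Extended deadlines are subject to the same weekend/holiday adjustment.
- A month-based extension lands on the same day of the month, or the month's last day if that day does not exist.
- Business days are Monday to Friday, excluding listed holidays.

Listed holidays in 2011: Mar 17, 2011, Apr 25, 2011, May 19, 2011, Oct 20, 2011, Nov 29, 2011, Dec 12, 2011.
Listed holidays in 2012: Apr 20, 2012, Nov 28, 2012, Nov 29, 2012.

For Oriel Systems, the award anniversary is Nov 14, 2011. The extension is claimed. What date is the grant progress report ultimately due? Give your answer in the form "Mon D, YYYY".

Adding 28 calendar days to Nov 14, 2011 gives Dec 12, 2011.
Dec 12, 2011 falls on a listed holiday. Rolling to the next business day gives Dec 13, 2011, a Tuesday.
The 2 months extension carries Dec 13, 2011 to Feb 13, 2012.
Feb 13, 2012 is a Monday and not a listed holiday, so it stands.
Final deadline: Feb 13, 2012.

Feb 13, 2012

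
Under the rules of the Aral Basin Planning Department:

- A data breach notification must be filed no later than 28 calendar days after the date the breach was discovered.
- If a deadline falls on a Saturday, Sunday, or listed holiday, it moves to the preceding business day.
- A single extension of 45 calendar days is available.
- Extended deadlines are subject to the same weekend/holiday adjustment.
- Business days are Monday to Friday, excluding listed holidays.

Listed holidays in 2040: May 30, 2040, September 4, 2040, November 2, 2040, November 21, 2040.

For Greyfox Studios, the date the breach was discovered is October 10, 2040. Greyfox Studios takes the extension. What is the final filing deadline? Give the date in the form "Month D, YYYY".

December 21, 2040

Adding 28 calendar days to October 10, 2040 gives November 7, 2040.
Since November 7, 2040 is a Wednesday and not a holiday, the date is unchanged.
Add the 45 calendar-day extension to November 7, 2040: December 22, 2040.
December 22, 2040 falls on a Saturday. Rolling to the preceding business day gives December 21, 2040, a Friday.
Final deadline: December 21, 2040.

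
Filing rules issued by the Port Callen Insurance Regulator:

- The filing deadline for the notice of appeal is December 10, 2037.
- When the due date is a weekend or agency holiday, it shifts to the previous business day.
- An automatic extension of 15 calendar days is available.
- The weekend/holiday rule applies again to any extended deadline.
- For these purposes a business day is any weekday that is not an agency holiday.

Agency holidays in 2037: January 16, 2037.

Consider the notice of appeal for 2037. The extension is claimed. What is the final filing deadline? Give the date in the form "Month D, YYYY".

Start from the fixed due date, December 10, 2037.
December 10, 2037 falls on a Thursday, which is a business day, so no adjustment is needed.
With the 15-day extension, December 10, 2037 becomes December 25, 2037.
December 25, 2037 is a Friday and not a listed holiday, so it stands.
Final deadline: December 25, 2037.

December 25, 2037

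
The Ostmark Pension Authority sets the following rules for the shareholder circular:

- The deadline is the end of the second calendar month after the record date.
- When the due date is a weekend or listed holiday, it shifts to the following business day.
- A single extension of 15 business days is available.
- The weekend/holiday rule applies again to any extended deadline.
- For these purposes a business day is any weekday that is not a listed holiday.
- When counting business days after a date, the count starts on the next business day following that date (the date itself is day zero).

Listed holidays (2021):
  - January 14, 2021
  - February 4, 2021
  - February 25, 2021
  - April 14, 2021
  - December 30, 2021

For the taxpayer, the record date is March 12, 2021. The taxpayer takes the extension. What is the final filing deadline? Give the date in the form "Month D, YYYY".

June 21, 2021

2 months after March 12, 2021 falls in May 2021; the last day of that month is May 31, 2021.
Since May 31, 2021 is a Monday and not a holiday, the date is unchanged.
The 15-business-day extension runs from May 31, 2021 to June 21, 2021.
June 21, 2021 is a Monday and not a listed holiday, so it stands.
So the filing is due June 21, 2021.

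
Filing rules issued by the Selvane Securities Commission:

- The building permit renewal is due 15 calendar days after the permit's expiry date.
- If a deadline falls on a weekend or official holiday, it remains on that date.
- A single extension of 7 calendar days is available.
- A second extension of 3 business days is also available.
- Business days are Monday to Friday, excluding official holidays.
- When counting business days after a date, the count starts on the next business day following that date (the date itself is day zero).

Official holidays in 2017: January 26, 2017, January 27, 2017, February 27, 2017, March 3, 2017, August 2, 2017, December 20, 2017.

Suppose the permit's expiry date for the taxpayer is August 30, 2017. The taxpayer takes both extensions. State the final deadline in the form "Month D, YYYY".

September 26, 2017

Adding 15 calendar days to August 30, 2017 gives September 14, 2017.
No adjustment is made for weekends or holidays, so September 14, 2017 stands.
The 7-calendar-day extension moves the deadline from September 14, 2017 to September 21, 2017.
September 21, 2017 falls on a Thursday. The rules make no weekend/holiday allowance, so it remains September 21, 2017.
Counting 3 further business days from September 21, 2017 reaches September 26, 2017.
September 26, 2017 is a Tuesday; no weekend or holiday adjustment applies.
Final deadline: September 26, 2017.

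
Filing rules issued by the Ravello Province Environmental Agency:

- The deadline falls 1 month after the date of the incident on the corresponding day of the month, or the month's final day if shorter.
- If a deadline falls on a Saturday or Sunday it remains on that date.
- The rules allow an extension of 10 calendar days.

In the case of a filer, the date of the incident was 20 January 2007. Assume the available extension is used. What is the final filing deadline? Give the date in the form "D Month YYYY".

1 month after 20 January 2007, on the same day of the month, is 20 February 2007.
No adjustment is made for weekends or holidays, so 20 February 2007 stands.
The 10-calendar-day extension moves the deadline from 20 February 2007 to 2 March 2007.
No adjustment is made for weekends or holidays, so 2 March 2007 stands.
Deadline: 2 March 2007.

2 March 2007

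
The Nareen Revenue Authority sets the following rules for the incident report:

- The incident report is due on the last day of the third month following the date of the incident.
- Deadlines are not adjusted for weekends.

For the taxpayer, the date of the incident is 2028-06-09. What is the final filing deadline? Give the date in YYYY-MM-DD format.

2028-09-30

The third month after 2028-06-09 is September 2028, whose last day is 2028-09-30.
2028-09-30 is a Saturday; no weekend or holiday adjustment applies.
Deadline: 2028-09-30.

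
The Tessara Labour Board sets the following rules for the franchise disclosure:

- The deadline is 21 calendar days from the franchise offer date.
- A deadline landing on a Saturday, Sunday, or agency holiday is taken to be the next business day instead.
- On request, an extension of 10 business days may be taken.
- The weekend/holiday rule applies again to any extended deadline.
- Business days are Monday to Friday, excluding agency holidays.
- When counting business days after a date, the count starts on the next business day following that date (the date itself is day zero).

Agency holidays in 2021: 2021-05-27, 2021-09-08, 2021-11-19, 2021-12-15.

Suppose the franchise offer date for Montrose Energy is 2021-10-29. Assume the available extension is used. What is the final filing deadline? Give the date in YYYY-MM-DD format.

Trigger date 2021-10-29 + 21 calendar days = 2021-11-19.
2021-11-19 is a listed holiday, so it moves to the next business day, 2021-11-22 (Monday).
Counting 10 further business days from 2021-11-22 reaches 2021-12-06.
Since 2021-12-06 is a Monday and not a holiday, the date is unchanged.
Deadline: 2021-12-06.

2021-12-06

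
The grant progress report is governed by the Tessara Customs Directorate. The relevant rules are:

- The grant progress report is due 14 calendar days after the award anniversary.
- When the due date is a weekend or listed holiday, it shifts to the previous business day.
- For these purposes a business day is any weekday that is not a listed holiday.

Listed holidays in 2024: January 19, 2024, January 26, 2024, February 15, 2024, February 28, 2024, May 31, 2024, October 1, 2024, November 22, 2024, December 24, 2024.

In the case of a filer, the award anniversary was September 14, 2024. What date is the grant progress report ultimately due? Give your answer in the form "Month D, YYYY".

September 27, 2024

Adding 14 calendar days to September 14, 2024 gives September 28, 2024.
September 28, 2024 is a Saturday; the preceding business day is September 27, 2024 (Friday).
The final due date is September 27, 2024.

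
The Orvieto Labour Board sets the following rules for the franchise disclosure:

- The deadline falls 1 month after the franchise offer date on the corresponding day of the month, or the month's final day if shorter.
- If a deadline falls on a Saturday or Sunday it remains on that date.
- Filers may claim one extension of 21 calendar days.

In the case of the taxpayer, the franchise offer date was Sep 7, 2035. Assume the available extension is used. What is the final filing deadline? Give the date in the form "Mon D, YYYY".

Oct 28, 2035

1 month after Sep 7, 2035, on the same day of the month, is Oct 7, 2035.
No adjustment is made for weekends or holidays, so Oct 7, 2035 stands.
The 21-calendar-day extension moves the deadline from Oct 7, 2035 to Oct 28, 2035.
Oct 28, 2035 is a Sunday; no weekend or holiday adjustment applies.
Deadline: Oct 28, 2035.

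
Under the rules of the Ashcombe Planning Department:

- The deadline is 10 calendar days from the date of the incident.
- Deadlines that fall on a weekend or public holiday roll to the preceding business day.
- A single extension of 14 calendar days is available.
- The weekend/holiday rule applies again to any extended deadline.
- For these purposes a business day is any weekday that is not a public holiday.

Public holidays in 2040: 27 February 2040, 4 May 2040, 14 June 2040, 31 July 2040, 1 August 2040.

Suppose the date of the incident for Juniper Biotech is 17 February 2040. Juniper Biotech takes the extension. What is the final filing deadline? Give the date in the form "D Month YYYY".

Adding 10 calendar days to 17 February 2040 gives 27 February 2040.
Because 27 February 2040 is a listed holiday, the deadline becomes 24 February 2040 (Friday).
Applying the 14-calendar-day extension: 24 February 2040 + 14 days = 9 March 2040.
9 March 2040 (Friday) is already a business day.
The final due date is 9 March 2040.

9 March 2040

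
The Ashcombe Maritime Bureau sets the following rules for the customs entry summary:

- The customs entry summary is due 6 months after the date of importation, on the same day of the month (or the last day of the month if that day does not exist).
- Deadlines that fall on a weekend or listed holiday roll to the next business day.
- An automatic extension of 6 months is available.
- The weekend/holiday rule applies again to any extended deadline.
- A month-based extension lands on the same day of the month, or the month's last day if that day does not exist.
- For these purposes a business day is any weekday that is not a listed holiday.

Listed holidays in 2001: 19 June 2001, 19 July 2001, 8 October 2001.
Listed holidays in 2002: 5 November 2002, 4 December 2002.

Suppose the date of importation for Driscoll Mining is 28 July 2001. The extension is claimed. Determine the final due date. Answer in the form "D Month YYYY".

6 months from 28 July 2001 is 28 January 2002.
28 January 2002 (Monday) is already a business day.
Add 6 months to 28 January 2002: 28 July 2002.
28 July 2002 is a Sunday; the next business day is 29 July 2002 (Monday).
So the filing is due 29 July 2002.

29 July 2002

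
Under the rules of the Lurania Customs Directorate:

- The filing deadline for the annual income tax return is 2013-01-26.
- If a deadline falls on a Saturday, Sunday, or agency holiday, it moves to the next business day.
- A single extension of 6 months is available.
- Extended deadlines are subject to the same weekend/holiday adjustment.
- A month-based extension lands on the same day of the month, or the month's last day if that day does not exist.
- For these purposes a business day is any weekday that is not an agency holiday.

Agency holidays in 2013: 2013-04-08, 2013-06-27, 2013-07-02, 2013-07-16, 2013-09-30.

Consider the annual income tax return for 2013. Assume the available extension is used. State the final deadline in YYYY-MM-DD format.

2013-07-29

The stated deadline is 2013-01-26.
2013-01-26 is a Saturday, so it moves to the next business day, 2013-01-28 (Monday).
The 6 months extension carries 2013-01-28 to 2013-07-28.
2013-07-28 falls on a Sunday. Rolling to the next business day gives 2013-07-29, a Monday.
So the filing is due 2013-07-29.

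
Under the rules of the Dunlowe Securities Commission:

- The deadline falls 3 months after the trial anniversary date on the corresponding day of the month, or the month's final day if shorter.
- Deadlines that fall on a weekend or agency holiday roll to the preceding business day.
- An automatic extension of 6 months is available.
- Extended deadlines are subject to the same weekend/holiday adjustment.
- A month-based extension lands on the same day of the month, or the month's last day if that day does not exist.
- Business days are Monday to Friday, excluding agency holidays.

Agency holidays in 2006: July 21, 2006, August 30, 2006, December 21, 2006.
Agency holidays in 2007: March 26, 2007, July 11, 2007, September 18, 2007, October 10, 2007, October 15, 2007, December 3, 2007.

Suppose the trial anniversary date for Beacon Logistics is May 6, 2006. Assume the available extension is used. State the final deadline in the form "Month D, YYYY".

3 months from May 6, 2006 is August 6, 2006.
August 6, 2006 falls on a Sunday. Rolling to the preceding business day gives August 4, 2006, a Friday.
Applying the 6 months extension: 6 months after August 4, 2006 is February 4, 2007.
Because February 4, 2007 is a Sunday, the deadline becomes February 2, 2007 (Friday).
The final due date is February 2, 2007.

February 2, 2007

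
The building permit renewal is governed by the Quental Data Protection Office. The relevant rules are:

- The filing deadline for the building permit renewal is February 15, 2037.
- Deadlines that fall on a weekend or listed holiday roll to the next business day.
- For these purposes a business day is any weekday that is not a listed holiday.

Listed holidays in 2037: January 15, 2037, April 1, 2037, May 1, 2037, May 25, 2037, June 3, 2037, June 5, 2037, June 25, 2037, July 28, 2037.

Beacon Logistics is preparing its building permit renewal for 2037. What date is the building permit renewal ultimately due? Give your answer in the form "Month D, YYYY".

The stated deadline is February 15, 2037.
February 15, 2037 falls on a Sunday. Rolling to the next business day gives February 16, 2037, a Monday.
So the filing is due February 16, 2037.

February 16, 2037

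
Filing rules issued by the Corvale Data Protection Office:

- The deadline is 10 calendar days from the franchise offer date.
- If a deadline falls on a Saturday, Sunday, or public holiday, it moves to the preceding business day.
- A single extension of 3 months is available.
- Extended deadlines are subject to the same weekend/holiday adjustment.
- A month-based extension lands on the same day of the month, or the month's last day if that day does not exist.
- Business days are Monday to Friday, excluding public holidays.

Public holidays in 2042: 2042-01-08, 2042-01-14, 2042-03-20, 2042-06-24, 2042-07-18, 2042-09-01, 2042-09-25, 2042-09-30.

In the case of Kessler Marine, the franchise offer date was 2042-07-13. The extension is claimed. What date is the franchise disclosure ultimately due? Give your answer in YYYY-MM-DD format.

Trigger date 2042-07-13 + 10 calendar days = 2042-07-23.
Since 2042-07-23 is a Wednesday and not a holiday, the date is unchanged.
Applying the 3 months extension: 3 months after 2042-07-23 is 2042-10-23.
Since 2042-10-23 is a Thursday and not a holiday, the date is unchanged.
So the filing is due 2042-10-23.

2042-10-23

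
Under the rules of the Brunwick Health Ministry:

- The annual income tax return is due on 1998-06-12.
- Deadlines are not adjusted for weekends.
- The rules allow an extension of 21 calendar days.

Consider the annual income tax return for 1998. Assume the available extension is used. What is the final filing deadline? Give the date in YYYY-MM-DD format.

1998-07-03

The stated deadline is 1998-06-12.
1998-06-12 is a Friday; no weekend or holiday adjustment applies.
Applying the 21-calendar-day extension: 1998-06-12 + 21 days = 1998-07-03.
No adjustment is made for weekends or holidays, so 1998-07-03 stands.
So the filing is due 1998-07-03.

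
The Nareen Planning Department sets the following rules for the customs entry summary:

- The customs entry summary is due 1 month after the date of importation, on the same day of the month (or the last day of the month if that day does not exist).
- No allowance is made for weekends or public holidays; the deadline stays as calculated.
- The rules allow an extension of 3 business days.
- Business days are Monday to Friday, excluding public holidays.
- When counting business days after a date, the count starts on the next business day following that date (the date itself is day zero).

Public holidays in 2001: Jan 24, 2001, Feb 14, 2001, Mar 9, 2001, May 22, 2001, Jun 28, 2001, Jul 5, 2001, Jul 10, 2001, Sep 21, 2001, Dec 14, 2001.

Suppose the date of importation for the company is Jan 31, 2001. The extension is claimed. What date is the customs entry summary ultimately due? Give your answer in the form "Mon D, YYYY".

1 month from Jan 31, 2001 is Feb 28, 2001 (day 31 does not exist in February, so the month's last day is used).
Feb 28, 2001 falls on a Wednesday. The rules make no weekend/holiday allowance, so it remains Feb 28, 2001.
Counting 3 further business days from Feb 28, 2001 reaches Mar 5, 2001.
No adjustment is made for weekends or holidays, so Mar 5, 2001 stands.
The final due date is Mar 5, 2001.

Mar 5, 2001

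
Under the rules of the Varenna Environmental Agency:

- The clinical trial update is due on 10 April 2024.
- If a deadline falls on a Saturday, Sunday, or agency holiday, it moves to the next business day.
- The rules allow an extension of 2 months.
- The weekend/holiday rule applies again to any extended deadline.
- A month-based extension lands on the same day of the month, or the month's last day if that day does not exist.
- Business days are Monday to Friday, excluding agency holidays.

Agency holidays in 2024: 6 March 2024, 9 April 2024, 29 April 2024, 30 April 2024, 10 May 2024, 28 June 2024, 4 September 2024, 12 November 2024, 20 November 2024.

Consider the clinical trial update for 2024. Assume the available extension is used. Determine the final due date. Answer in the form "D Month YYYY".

10 June 2024

Start from the fixed due date, 10 April 2024.
10 April 2024 is a Wednesday and not a listed holiday, so it stands.
Add 2 months to 10 April 2024: 10 June 2024.
10 June 2024 (Monday) is already a business day.
So the filing is due 10 June 2024.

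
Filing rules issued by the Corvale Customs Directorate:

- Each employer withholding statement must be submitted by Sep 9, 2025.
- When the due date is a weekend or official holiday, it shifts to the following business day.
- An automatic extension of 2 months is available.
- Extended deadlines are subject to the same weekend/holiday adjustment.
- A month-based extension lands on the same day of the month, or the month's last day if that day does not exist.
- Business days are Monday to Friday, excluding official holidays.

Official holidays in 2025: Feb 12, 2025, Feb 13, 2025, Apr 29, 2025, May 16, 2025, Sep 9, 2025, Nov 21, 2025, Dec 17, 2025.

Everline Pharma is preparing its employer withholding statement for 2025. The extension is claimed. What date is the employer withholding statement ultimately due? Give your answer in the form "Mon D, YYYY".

Nov 10, 2025

The stated deadline is Sep 9, 2025.
Sep 9, 2025 falls on a listed holiday. Rolling to the next business day gives Sep 10, 2025, a Wednesday.
Add 2 months to Sep 10, 2025: Nov 10, 2025.
Nov 10, 2025 (Monday) is already a business day.
Final deadline: Nov 10, 2025.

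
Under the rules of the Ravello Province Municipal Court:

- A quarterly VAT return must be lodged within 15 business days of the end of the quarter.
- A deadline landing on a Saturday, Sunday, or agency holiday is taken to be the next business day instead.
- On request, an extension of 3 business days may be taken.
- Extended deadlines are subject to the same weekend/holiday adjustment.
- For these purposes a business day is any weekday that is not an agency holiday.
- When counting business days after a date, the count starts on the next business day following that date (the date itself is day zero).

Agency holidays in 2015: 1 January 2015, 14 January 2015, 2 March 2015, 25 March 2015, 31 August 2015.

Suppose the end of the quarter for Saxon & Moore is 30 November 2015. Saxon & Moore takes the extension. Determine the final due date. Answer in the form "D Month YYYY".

24 December 2015

Starting the day after 30 November 2015 and counting 15 business days lands on 21 December 2015.
21 December 2015 (Monday) is already a business day.
Counting 3 further business days from 21 December 2015 reaches 24 December 2015.
24 December 2015 falls on a Thursday, which is a business day, so no adjustment is needed.
So the filing is due 24 December 2015.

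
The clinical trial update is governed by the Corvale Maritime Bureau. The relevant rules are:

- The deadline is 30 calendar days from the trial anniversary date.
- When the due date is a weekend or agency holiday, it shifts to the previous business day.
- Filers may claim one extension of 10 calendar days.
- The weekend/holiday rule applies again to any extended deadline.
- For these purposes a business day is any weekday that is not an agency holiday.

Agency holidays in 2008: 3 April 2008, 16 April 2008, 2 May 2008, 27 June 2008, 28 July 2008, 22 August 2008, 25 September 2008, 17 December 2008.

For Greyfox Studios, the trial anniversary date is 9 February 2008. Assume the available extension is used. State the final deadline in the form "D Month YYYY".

From 9 February 2008, 30 calendar days later is 10 March 2008.
10 March 2008 falls on a Monday, which is a business day, so no adjustment is needed.
Applying the 10-calendar-day extension: 10 March 2008 + 10 days = 20 March 2008.
20 March 2008 falls on a Thursday, which is a business day, so no adjustment is needed.
Final deadline: 20 March 2008.

20 March 2008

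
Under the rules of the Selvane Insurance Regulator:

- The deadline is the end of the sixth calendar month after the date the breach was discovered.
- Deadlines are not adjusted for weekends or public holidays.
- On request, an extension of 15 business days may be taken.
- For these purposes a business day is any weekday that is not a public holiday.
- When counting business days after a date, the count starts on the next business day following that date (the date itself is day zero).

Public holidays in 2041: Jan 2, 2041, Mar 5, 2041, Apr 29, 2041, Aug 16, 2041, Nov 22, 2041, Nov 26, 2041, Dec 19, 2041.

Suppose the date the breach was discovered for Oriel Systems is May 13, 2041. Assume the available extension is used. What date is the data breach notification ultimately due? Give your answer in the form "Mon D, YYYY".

Dec 23, 2041

6 months after May 13, 2041 is November 2041; that month ends on Nov 30, 2041.
Nov 30, 2041 falls on a Saturday. The rules make no weekend/holiday allowance, so it remains Nov 30, 2041.
The 15-business-day extension runs from Nov 30, 2041 to Dec 23, 2041.
No adjustment is made for weekends or holidays, so Dec 23, 2041 stands.
Deadline: Dec 23, 2041.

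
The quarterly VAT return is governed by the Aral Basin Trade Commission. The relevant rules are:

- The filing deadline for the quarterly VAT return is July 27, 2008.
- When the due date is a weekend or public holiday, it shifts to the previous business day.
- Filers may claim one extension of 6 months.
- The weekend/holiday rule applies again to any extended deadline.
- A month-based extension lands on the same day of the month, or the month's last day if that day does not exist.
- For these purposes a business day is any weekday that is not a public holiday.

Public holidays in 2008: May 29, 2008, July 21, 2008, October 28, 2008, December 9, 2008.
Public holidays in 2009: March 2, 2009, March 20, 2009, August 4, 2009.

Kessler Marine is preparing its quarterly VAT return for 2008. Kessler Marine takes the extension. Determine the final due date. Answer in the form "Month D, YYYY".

January 23, 2009

The statutory due date is July 27, 2008.
July 27, 2008 is a Sunday; the preceding business day is July 25, 2008 (Friday).
Applying the 6 months extension: 6 months after July 25, 2008 is January 25, 2009.
Because January 25, 2009 is a Sunday, the deadline becomes January 23, 2009 (Friday).
The final due date is January 23, 2009.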